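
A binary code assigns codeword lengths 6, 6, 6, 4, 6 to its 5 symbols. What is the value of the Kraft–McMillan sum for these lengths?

With common denominator 2^6 = 64: Σ 2^(−ℓᵢ) = 1/64 + 1/64 + 1/64 + 4/64 + 1/64 = 8/64 = 0.125.

0.125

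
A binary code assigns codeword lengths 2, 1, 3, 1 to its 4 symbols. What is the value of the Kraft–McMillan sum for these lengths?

With common denominator 2^3 = 8: Σ 2^(−ℓᵢ) = 2/8 + 4/8 + 1/8 + 4/8 = 11/8 = 1.375.

1.375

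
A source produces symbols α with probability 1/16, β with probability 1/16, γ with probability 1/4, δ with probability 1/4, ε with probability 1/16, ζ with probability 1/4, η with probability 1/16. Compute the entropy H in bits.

Each probability is a power of 1/2, so log₂(1/p) is an integer.
H = Σ p·log₂(1/p) = 1/16·4 + 1/16·4 + 1/4·2 + 1/4·2 + 1/16·4 + 1/4·2 + 1/16·4 = 2.5 bits.

2.5 bits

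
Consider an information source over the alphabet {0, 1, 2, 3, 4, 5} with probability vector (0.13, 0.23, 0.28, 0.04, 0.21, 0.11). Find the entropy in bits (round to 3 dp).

2.393 bits

H = −Σ pᵢ log₂ pᵢ.
−0.13·log₂(0.13) = 0.3826
−0.23·log₂(0.23) = 0.4877
−0.28·log₂(0.28) = 0.5142
−0.04·log₂(0.04) = 0.1858
−0.21·log₂(0.21) = 0.4728
−0.11·log₂(0.11) = 0.3503
Sum ≈ 2.3934 → 2.393 bits.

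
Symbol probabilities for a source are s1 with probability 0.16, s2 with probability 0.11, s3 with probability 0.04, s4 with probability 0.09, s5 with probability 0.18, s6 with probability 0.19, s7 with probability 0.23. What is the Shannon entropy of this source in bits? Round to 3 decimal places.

2.660 bits

H = −Σ pᵢ log₂ pᵢ.
−0.16·log₂(0.16) = 0.4230
−0.11·log₂(0.11) = 0.3503
−0.04·log₂(0.04) = 0.1858
−0.09·log₂(0.09) = 0.3127
−0.18·log₂(0.18) = 0.4453
−0.19·log₂(0.19) = 0.4552
−0.23·log₂(0.23) = 0.4877
Sum ≈ 2.6599 → 2.660 bits.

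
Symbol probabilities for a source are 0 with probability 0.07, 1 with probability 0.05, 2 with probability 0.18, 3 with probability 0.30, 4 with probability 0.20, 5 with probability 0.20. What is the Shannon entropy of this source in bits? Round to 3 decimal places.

2.380 bits

H = −Σ pᵢ log₂ pᵢ.
−0.07·log₂(0.07) = 0.2686
−0.05·log₂(0.05) = 0.2161
−0.18·log₂(0.18) = 0.4453
−0.30·log₂(0.30) = 0.5211
−0.20·log₂(0.20) = 0.4644
−0.20·log₂(0.20) = 0.4644
Sum ≈ 2.3798 → 2.380 bits.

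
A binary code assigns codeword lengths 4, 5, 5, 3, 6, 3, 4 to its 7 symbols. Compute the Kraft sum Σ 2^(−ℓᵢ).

With common denominator 2^6 = 64: Σ 2^(−ℓᵢ) = 4/64 + 2/64 + 2/64 + 8/64 + 1/64 + 8/64 + 4/64 = 29/64 = 0.453125.

0.453125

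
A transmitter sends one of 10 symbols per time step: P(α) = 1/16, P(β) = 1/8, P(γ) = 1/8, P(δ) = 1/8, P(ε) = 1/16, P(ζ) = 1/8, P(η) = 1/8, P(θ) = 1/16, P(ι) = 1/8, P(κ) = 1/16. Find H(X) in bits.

3.25 bits

Each probability is a power of 1/2, so log₂(1/p) is an integer.
H = Σ p·log₂(1/p) = 1/16·4 + 1/8·3 + 1/8·3 + 1/8·3 + 1/16·4 + 1/8·3 + 1/8·3 + 1/16·4 + 1/8·3 + 1/16·4 = 3.25 bits.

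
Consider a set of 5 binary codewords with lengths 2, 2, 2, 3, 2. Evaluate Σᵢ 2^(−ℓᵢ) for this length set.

With common denominator 2^3 = 8: Σ 2^(−ℓᵢ) = 2/8 + 2/8 + 2/8 + 1/8 + 2/8 = 9/8 = 1.125.

1.125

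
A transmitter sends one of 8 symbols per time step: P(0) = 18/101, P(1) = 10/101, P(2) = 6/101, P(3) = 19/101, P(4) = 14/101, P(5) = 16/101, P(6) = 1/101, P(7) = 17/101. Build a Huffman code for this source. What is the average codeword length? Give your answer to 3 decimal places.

Repeatedly combine the two least-probable nodes; the expected code length is the sum of the merged weights.
merge 1/101 + 6/101 → 7/101
merge 7/101 + 10/101 → 17/101
merge 14/101 + 16/101 → 30/101
merge 17/101 + 17/101 → 34/101
merge 18/101 + 19/101 → 37/101
merge 30/101 + 34/101 → 64/101
merge 37/101 + 64/101 → 1
L = 7/101 + 17/101 + 30/101 + 34/101 + 37/101 + 64/101 + 1 = 290/101 ≈ 2.871 bits/symbol.

2.871 bits/symbol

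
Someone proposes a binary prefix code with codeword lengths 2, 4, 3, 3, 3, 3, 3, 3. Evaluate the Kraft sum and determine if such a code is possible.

With common denominator 2^4 = 16: Σ 2^(−ℓᵢ) = 4/16 + 1/16 + 2/16 + 2/16 + 2/16 + 2/16 + 2/16 + 2/16 = 17/16 = 1.0625.
Kraft's inequality requires Σ ≤ 1; here Σ = 1.0625 > 1, so no such prefix code exists.

1.0625; no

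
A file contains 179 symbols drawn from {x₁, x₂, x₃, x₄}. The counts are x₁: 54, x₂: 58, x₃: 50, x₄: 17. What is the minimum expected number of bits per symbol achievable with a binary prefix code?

2 bits/symbol

Probabilities are the counts divided by 179.
Repeatedly combine the two least-probable nodes; the expected code length is the sum of the merged weights.
merge 17/179 + 50/179 → 67/179
merge 54/179 + 58/179 → 112/179
merge 67/179 + 112/179 → 1
L = 67/179 + 112/179 + 1 = 2 bits/symbol.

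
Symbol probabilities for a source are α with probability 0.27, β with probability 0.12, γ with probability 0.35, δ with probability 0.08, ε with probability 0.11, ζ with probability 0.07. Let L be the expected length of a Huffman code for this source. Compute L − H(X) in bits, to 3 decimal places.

0.062 bits

Entropy H = −Σ p log₂ p ≈ 2.3175 bits.
Huffman merges: 7/100+2/25→3/20; 11/100+3/25→23/100; 3/20+23/100→19/50; 27/100+7/20→31/50; 19/50+31/50→1. L = 119/50 ≈ 2.3800.
L − H = 2.3800 − 2.3175 = 0.062 bits.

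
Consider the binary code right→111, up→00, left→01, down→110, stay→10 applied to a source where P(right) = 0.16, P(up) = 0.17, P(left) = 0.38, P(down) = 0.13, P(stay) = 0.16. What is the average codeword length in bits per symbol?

2.29 bits/symbol

L̄ = Σ pᵢ·ℓᵢ = 0.16·3 + 0.17·2 + 0.38·2 + 0.13·3 + 0.16·2 = 2.29 bits/symbol.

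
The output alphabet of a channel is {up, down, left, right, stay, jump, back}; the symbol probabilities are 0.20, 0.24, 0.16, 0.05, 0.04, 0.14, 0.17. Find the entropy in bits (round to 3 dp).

H = −Σ pᵢ log₂ pᵢ.
−0.20·log₂(0.20) = 0.4644
−0.24·log₂(0.24) = 0.4941
−0.16·log₂(0.16) = 0.4230
−0.05·log₂(0.05) = 0.2161
−0.04·log₂(0.04) = 0.1858
−0.14·log₂(0.14) = 0.3971
−0.17·log₂(0.17) = 0.4346
Sum ≈ 2.6151 → 2.615 bits.

2.615 bits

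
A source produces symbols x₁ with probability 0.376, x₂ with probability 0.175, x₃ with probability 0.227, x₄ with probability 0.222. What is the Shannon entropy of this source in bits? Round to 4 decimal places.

1.9383 bits

H = −Σ pᵢ log₂ pᵢ.
−0.376·log₂(0.376) = 0.5306
−0.175·log₂(0.175) = 0.4401
−0.227·log₂(0.227) = 0.4856
−0.222·log₂(0.222) = 0.4820
Sum ≈ 1.9383 → 1.9383 bits.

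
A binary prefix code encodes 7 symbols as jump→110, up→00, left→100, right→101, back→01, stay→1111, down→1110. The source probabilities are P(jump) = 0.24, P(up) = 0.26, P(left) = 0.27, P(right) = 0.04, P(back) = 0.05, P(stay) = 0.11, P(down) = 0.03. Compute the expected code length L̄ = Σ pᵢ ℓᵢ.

L̄ = Σ pᵢ·ℓᵢ = 0.24·3 + 0.26·2 + 0.27·3 + 0.04·3 + 0.05·2 + 0.11·4 + 0.03·4 = 2.83 bits/symbol.

2.83 bits/symbol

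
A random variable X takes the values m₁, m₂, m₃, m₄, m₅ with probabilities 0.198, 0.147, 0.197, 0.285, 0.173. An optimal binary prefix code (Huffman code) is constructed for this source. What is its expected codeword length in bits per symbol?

2.32 bits/symbol

Repeatedly combine the two least-probable nodes; the expected code length is the sum of the merged weights.
merge 147/1000 + 173/1000 → 8/25
merge 197/1000 + 99/500 → 79/200
merge 57/200 + 8/25 → 121/200
merge 79/200 + 121/200 → 1
L = 8/25 + 79/200 + 121/200 + 1 = 58/25 = 2.32 bits/symbol.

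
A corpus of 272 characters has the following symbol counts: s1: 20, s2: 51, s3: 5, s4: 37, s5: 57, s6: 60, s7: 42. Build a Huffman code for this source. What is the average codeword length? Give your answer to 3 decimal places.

Probabilities are the counts divided by 272.
Repeatedly combine the two least-probable nodes; the expected code length is the sum of the merged weights.
merge 5/272 + 5/68 → 25/272
merge 25/272 + 37/272 → 31/136
merge 21/136 + 3/16 → 93/272
merge 57/272 + 15/68 → 117/272
merge 31/136 + 93/272 → 155/272
merge 117/272 + 155/272 → 1
L = 25/272 + 31/136 + 93/272 + 117/272 + 155/272 + 1 = 181/68 ≈ 2.662 bits/symbol.

2.662 bits/symbol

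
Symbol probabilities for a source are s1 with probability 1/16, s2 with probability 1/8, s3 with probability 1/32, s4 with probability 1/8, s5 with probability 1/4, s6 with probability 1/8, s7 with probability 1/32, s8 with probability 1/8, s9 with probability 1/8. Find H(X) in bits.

Each probability is a power of 1/2, so log₂(1/p) is an integer.
H = Σ p·log₂(1/p) = 1/16·4 + 1/8·3 + 1/32·5 + 1/8·3 + 1/4·2 + 1/8·3 + 1/32·5 + 1/8·3 + 1/8·3 = 2.9375 bits.

2.9375 bits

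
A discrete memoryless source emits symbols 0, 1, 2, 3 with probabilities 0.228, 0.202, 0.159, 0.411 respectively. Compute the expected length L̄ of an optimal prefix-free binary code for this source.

1.95 bits/symbol

Repeatedly combine the two least-probable nodes; the expected code length is the sum of the merged weights.
merge 159/1000 + 101/500 → 361/1000
merge 57/250 + 361/1000 → 589/1000
merge 411/1000 + 589/1000 → 1
L = 361/1000 + 589/1000 + 1 = 39/20 = 1.95 bits/symbol.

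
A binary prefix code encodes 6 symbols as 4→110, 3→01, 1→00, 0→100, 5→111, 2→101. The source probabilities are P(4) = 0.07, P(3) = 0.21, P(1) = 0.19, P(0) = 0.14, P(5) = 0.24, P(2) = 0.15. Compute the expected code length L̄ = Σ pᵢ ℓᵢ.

2.6 bits/symbol

L̄ = Σ pᵢ·ℓᵢ = 0.07·3 + 0.21·2 + 0.19·2 + 0.14·3 + 0.24·3 + 0.15·3 = 2.6 bits/symbol.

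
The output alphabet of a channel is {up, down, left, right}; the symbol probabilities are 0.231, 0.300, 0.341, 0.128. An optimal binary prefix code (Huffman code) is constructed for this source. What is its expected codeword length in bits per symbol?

Repeatedly combine the two least-probable nodes; the expected code length is the sum of the merged weights.
merge 16/125 + 231/1000 → 359/1000
merge 3/10 + 341/1000 → 641/1000
merge 359/1000 + 641/1000 → 1
L = 359/1000 + 641/1000 + 1 = 2 bits/symbol.

2 bits/symbol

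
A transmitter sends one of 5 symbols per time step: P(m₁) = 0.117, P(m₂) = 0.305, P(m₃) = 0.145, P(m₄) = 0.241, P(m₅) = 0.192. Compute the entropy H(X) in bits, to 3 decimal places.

H = −Σ pᵢ log₂ pᵢ.
−0.117·log₂(0.117) = 0.3622
−0.305·log₂(0.305) = 0.5225
−0.145·log₂(0.145) = 0.4040
−0.241·log₂(0.241) = 0.4947
−0.192·log₂(0.192) = 0.4571
Sum ≈ 2.2405 → 2.240 bits.

2.240 bits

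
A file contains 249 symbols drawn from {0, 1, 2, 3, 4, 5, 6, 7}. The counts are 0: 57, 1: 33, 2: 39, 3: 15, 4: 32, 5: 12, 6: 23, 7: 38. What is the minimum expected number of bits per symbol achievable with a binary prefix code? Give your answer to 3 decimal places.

Probabilities are the counts divided by 249.
Repeatedly combine the two least-probable nodes; the expected code length is the sum of the merged weights.
merge 4/83 + 5/83 → 9/83
merge 23/249 + 9/83 → 50/249
merge 32/249 + 11/83 → 65/249
merge 38/249 + 13/83 → 77/249
merge 50/249 + 19/83 → 107/249
merge 65/249 + 77/249 → 142/249
merge 107/249 + 142/249 → 1
L = 9/83 + 50/249 + 65/249 + 77/249 + 107/249 + 142/249 + 1 = 239/83 ≈ 2.880 bits/symbol.

2.880 bits/symbol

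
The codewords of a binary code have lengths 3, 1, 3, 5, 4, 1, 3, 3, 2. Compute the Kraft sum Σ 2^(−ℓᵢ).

With common denominator 2^5 = 32: Σ 2^(−ℓᵢ) = 4/32 + 16/32 + 4/32 + 1/32 + 2/32 + 16/32 + 4/32 + 4/32 + 8/32 = 59/32 = 1.84375.

1.84375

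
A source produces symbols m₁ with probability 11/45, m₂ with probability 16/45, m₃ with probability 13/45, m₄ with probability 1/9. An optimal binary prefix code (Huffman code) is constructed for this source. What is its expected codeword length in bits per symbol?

Repeatedly combine the two least-probable nodes; the expected code length is the sum of the merged weights.
merge 1/9 + 11/45 → 16/45
merge 13/45 + 16/45 → 29/45
merge 16/45 + 29/45 → 1
L = 16/45 + 29/45 + 1 = 2 bits/symbol.

2 bits/symbol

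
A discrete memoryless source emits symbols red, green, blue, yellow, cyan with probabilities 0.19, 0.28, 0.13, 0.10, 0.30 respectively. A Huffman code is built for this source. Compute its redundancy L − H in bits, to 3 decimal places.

0.025 bits

Entropy H = −Σ p log₂ p ≈ 2.2054 bits.
Huffman merges: 1/10+13/100→23/100; 19/100+23/100→21/50; 7/25+3/10→29/50; 21/50+29/50→1. L = 223/100 ≈ 2.2300.
L − H = 2.2300 − 2.2054 = 0.025 bits.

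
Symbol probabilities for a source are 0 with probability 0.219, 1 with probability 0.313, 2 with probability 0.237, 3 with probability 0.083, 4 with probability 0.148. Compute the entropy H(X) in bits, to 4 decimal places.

2.2026 bits

H = −Σ pᵢ log₂ pᵢ.
−0.219·log₂(0.219) = 0.4798
−0.313·log₂(0.313) = 0.5245
−0.237·log₂(0.237) = 0.4923
−0.083·log₂(0.083) = 0.2980
−0.148·log₂(0.148) = 0.4079
Sum ≈ 2.2026 → 2.2026 bits.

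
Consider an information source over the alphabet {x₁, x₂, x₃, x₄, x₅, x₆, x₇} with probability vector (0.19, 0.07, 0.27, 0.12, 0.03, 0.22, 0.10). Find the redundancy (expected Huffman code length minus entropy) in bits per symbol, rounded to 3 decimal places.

0.045 bits

Entropy H = −Σ p log₂ p ≈ 2.5654 bits.
Huffman merges: 3/100+7/100→1/10; 1/10+1/10→1/5; 3/25+19/100→31/100; 1/5+11/50→21/50; 27/100+31/100→29/50; 21/50+29/50→1. L = 261/100 ≈ 2.6100.
L − H = 2.6100 − 2.5654 = 0.045 bits.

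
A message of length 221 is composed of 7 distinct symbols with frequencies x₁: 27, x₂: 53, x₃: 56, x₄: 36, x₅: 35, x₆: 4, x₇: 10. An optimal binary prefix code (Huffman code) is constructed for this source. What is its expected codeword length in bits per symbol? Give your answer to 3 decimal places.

2.570 bits/symbol

Probabilities are the counts divided by 221.
Repeatedly combine the two least-probable nodes; the expected code length is the sum of the merged weights.
merge 4/221 + 10/221 → 14/221
merge 14/221 + 27/221 → 41/221
merge 35/221 + 36/221 → 71/221
merge 41/221 + 53/221 → 94/221
merge 56/221 + 71/221 → 127/221
merge 94/221 + 127/221 → 1
L = 14/221 + 41/221 + 71/221 + 94/221 + 127/221 + 1 = 568/221 ≈ 2.570 bits/symbol.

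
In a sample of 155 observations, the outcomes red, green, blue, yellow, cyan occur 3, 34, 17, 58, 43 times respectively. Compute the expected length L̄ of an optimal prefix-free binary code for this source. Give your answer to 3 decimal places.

Probabilities are the counts divided by 155.
Repeatedly combine the two least-probable nodes; the expected code length is the sum of the merged weights.
merge 3/155 + 17/155 → 4/31
merge 4/31 + 34/155 → 54/155
merge 43/155 + 54/155 → 97/155
merge 58/155 + 97/155 → 1
L = 4/31 + 54/155 + 97/155 + 1 = 326/155 ≈ 2.103 bits/symbol.

2.103 bits/symbol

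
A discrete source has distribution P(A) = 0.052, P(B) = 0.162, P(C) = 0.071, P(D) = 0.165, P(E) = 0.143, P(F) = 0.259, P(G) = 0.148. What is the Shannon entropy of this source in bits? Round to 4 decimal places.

H = −Σ pᵢ log₂ pᵢ.
−0.052·log₂(0.052) = 0.2218
−0.162·log₂(0.162) = 0.4254
−0.071·log₂(0.071) = 0.2709
−0.165·log₂(0.165) = 0.4289
−0.143·log₂(0.143) = 0.4012
−0.259·log₂(0.259) = 0.5048
−0.148·log₂(0.148) = 0.4079
Sum ≈ 2.6610 → 2.6610 bits.

2.6610 bits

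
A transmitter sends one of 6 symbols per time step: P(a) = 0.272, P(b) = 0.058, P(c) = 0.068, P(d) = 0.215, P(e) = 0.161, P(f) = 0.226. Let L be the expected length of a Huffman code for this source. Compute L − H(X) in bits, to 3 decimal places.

Entropy H = −Σ p log₂ p ≈ 2.3988 bits.
Huffman merges: 29/500+17/250→63/500; 63/500+161/1000→287/1000; 43/200+113/500→441/1000; 34/125+287/1000→559/1000; 441/1000+559/1000→1. L = 2413/1000 ≈ 2.4130.
L − H = 2.4130 − 2.3988 = 0.014 bits.

0.014 bits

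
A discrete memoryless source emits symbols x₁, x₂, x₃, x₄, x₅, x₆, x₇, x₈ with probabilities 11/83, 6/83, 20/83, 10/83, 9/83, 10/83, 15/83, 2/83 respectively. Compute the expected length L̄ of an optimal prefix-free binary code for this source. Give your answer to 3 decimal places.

Repeatedly combine the two least-probable nodes; the expected code length is the sum of the merged weights.
merge 2/83 + 6/83 → 8/83
merge 8/83 + 9/83 → 17/83
merge 10/83 + 10/83 → 20/83
merge 11/83 + 15/83 → 26/83
merge 17/83 + 20/83 → 37/83
merge 20/83 + 26/83 → 46/83
merge 37/83 + 46/83 → 1
L = 8/83 + 17/83 + 20/83 + 26/83 + 37/83 + 46/83 + 1 = 237/83 ≈ 2.855 bits/symbol.

2.855 bits/symbol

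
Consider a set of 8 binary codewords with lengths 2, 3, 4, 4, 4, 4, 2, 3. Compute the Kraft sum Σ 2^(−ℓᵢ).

With common denominator 2^4 = 16: Σ 2^(−ℓᵢ) = 4/16 + 2/16 + 1/16 + 1/16 + 1/16 + 1/16 + 4/16 + 2/16 = 16/16 = 1.

1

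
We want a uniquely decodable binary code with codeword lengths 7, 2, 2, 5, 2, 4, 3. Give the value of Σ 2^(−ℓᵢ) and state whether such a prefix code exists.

0.9765625; yes

With common denominator 2^7 = 128: Σ 2^(−ℓᵢ) = 1/128 + 32/128 + 32/128 + 4/128 + 32/128 + 8/128 + 16/128 = 125/128 = 0.9765625.
Kraft's inequality requires Σ ≤ 1; here Σ = 0.9765625 ≤ 1, so such a prefix code exists.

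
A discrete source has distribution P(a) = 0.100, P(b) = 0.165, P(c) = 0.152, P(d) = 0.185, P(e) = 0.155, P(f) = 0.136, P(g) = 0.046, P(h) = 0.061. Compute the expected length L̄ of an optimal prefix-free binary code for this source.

2.922 bits/symbol

Repeatedly combine the two least-probable nodes; the expected code length is the sum of the merged weights.
merge 23/500 + 61/1000 → 107/1000
merge 1/10 + 107/1000 → 207/1000
merge 17/125 + 19/125 → 36/125
merge 31/200 + 33/200 → 8/25
merge 37/200 + 207/1000 → 49/125
merge 36/125 + 8/25 → 76/125
merge 49/125 + 76/125 → 1
L = 107/1000 + 207/1000 + 36/125 + 8/25 + 49/125 + 76/125 + 1 = 1461/500 = 2.922 bits/symbol.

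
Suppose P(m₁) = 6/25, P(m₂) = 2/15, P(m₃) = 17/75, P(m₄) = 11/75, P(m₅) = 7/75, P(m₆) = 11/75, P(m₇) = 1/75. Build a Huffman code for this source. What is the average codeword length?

Repeatedly combine the two least-probable nodes; the expected code length is the sum of the merged weights.
merge 1/75 + 7/75 → 8/75
merge 8/75 + 2/15 → 6/25
merge 11/75 + 11/75 → 22/75
merge 17/75 + 6/25 → 7/15
merge 6/25 + 22/75 → 8/15
merge 7/15 + 8/15 → 1
L = 8/75 + 6/25 + 22/75 + 7/15 + 8/15 + 1 = 66/25 = 2.64 bits/symbol.

2.64 bits/symbol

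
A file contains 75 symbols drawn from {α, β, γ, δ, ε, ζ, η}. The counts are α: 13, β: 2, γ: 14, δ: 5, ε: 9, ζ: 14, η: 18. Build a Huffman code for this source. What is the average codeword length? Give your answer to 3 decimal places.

2.667 bits/symbol

Probabilities are the counts divided by 75.
Repeatedly combine the two least-probable nodes; the expected code length is the sum of the merged weights.
merge 2/75 + 1/15 → 7/75
merge 7/75 + 3/25 → 16/75
merge 13/75 + 14/75 → 9/25
merge 14/75 + 16/75 → 2/5
merge 6/25 + 9/25 → 3/5
merge 2/5 + 3/5 → 1
L = 7/75 + 16/75 + 9/25 + 2/5 + 3/5 + 1 = 8/3 ≈ 2.667 bits/symbol.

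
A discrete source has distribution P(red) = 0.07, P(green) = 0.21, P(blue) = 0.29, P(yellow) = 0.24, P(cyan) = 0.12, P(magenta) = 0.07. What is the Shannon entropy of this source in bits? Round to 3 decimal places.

H = −Σ pᵢ log₂ pᵢ.
−0.07·log₂(0.07) = 0.2686
−0.21·log₂(0.21) = 0.4728
−0.29·log₂(0.29) = 0.5179
−0.24·log₂(0.24) = 0.4941
−0.12·log₂(0.12) = 0.3671
−0.07·log₂(0.07) = 0.2686
Sum ≈ 2.3890 → 2.389 bits.

2.389 bits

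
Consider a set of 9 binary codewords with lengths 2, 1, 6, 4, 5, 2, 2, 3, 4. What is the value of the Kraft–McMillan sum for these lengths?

1.546875

With common denominator 2^6 = 64: Σ 2^(−ℓᵢ) = 16/64 + 32/64 + 1/64 + 4/64 + 2/64 + 16/64 + 16/64 + 8/64 + 4/64 = 99/64 = 1.546875.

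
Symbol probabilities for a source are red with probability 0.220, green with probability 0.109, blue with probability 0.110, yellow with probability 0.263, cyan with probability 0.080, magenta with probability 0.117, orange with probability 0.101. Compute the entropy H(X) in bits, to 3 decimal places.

2.674 bits

H = −Σ pᵢ log₂ pᵢ.
−0.220·log₂(0.220) = 0.4806
−0.109·log₂(0.109) = 0.3485
−0.110·log₂(0.110) = 0.3503
−0.263·log₂(0.263) = 0.5068
−0.080·log₂(0.080) = 0.2915
−0.117·log₂(0.117) = 0.3622
−0.101·log₂(0.101) = 0.3341
Sum ≈ 2.6739 → 2.674 bits.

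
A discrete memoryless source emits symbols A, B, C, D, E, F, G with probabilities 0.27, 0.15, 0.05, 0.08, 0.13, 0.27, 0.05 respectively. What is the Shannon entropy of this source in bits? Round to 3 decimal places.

H = −Σ pᵢ log₂ pᵢ.
−0.27·log₂(0.27) = 0.5100
−0.15·log₂(0.15) = 0.4105
−0.05·log₂(0.05) = 0.2161
−0.08·log₂(0.08) = 0.2915
−0.13·log₂(0.13) = 0.3826
−0.27·log₂(0.27) = 0.5100
−0.05·log₂(0.05) = 0.2161
Sum ≈ 2.5369 → 2.537 bits.

2.537 bits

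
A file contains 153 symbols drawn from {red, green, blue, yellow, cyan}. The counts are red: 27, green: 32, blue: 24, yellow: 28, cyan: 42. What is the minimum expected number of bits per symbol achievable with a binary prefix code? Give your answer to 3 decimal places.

Probabilities are the counts divided by 153.
Repeatedly combine the two least-probable nodes; the expected code length is the sum of the merged weights.
merge 8/51 + 3/17 → 1/3
merge 28/153 + 32/153 → 20/51
merge 14/51 + 1/3 → 31/51
merge 20/51 + 31/51 → 1
L = 1/3 + 20/51 + 31/51 + 1 = 7/3 ≈ 2.333 bits/symbol.

2.333 bits/symbol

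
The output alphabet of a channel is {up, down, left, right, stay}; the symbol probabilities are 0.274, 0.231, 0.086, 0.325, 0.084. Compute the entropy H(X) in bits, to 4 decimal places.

2.1317 bits

H = −Σ pᵢ log₂ pᵢ.
−0.274·log₂(0.274) = 0.5118
−0.231·log₂(0.231) = 0.4883
−0.086·log₂(0.086) = 0.3044
−0.325·log₂(0.325) = 0.5270
−0.084·log₂(0.084) = 0.3002
Sum ≈ 2.1317 → 2.1317 bits.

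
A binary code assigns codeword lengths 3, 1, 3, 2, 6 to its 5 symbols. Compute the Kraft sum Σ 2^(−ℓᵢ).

1.015625

With common denominator 2^6 = 64: Σ 2^(−ℓᵢ) = 8/64 + 32/64 + 8/64 + 16/64 + 1/64 = 65/64 = 1.015625.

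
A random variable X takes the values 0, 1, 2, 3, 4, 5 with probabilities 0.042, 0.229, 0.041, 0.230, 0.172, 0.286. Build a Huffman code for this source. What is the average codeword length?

Repeatedly combine the two least-probable nodes; the expected code length is the sum of the merged weights.
merge 41/1000 + 21/500 → 83/1000
merge 83/1000 + 43/250 → 51/200
merge 229/1000 + 23/100 → 459/1000
merge 51/200 + 143/500 → 541/1000
merge 459/1000 + 541/1000 → 1
L = 83/1000 + 51/200 + 459/1000 + 541/1000 + 1 = 1169/500 = 2.338 bits/symbol.

2.338 bits/symbol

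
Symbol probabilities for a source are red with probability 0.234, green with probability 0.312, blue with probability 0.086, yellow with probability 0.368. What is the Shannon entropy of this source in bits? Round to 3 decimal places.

H = −Σ pᵢ log₂ pᵢ.
−0.234·log₂(0.234) = 0.4903
−0.312·log₂(0.312) = 0.5243
−0.086·log₂(0.086) = 0.3044
−0.368·log₂(0.368) = 0.5307
Sum ≈ 1.8497 → 1.850 bits.

1.850 bits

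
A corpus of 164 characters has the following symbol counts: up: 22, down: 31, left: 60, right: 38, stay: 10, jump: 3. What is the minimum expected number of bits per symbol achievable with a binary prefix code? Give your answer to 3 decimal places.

2.293 bits/symbol

Probabilities are the counts divided by 164.
Repeatedly combine the two least-probable nodes; the expected code length is the sum of the merged weights.
merge 3/164 + 5/82 → 13/164
merge 13/164 + 11/82 → 35/164
merge 31/164 + 35/164 → 33/82
merge 19/82 + 15/41 → 49/82
merge 33/82 + 49/82 → 1
L = 13/164 + 35/164 + 33/82 + 49/82 + 1 = 94/41 ≈ 2.293 bits/symbol.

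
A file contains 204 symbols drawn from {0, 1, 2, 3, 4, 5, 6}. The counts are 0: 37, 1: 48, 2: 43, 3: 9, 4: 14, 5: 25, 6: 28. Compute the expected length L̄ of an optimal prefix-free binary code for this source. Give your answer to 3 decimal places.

2.667 bits/symbol

Probabilities are the counts divided by 204.
Repeatedly combine the two least-probable nodes; the expected code length is the sum of the merged weights.
merge 3/68 + 7/102 → 23/204
merge 23/204 + 25/204 → 4/17
merge 7/51 + 37/204 → 65/204
merge 43/204 + 4/17 → 91/204
merge 4/17 + 65/204 → 113/204
merge 91/204 + 113/204 → 1
L = 23/204 + 4/17 + 65/204 + 91/204 + 113/204 + 1 = 8/3 ≈ 2.667 bits/symbol.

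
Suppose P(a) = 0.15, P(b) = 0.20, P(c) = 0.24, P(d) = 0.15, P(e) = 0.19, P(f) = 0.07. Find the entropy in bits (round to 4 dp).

2.5034 bits

H = −Σ pᵢ log₂ pᵢ.
−0.15·log₂(0.15) = 0.4105
−0.20·log₂(0.20) = 0.4644
−0.24·log₂(0.24) = 0.4941
−0.15·log₂(0.15) = 0.4105
−0.19·log₂(0.19) = 0.4552
−0.07·log₂(0.07) = 0.2686
Sum ≈ 2.5034 → 2.5034 bits.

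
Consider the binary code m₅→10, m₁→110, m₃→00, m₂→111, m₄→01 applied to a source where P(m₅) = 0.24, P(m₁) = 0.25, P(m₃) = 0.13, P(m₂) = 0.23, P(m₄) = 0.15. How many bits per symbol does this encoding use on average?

2.48 bits/symbol

L̄ = Σ pᵢ·ℓᵢ = 0.24·2 + 0.25·3 + 0.13·2 + 0.23·3 + 0.15·2 = 2.48 bits/symbol.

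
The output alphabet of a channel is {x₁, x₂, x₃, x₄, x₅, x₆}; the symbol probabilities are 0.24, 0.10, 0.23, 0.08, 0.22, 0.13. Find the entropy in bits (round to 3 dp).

2.469 bits

H = −Σ pᵢ log₂ pᵢ.
−0.24·log₂(0.24) = 0.4941
−0.10·log₂(0.10) = 0.3322
−0.23·log₂(0.23) = 0.4877
−0.08·log₂(0.08) = 0.2915
−0.22·log₂(0.22) = 0.4806
−0.13·log₂(0.13) = 0.3826
Sum ≈ 2.4687 → 2.469 bits.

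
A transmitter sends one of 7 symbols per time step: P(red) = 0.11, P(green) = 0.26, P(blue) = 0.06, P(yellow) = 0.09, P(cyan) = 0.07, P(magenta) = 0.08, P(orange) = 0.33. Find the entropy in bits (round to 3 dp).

2.500 bits

H = −Σ pᵢ log₂ pᵢ.
−0.11·log₂(0.11) = 0.3503
−0.26·log₂(0.26) = 0.5053
−0.06·log₂(0.06) = 0.2435
−0.09·log₂(0.09) = 0.3127
−0.07·log₂(0.07) = 0.2686
−0.08·log₂(0.08) = 0.2915
−0.33·log₂(0.33) = 0.5278
Sum ≈ 2.4996 → 2.500 bits.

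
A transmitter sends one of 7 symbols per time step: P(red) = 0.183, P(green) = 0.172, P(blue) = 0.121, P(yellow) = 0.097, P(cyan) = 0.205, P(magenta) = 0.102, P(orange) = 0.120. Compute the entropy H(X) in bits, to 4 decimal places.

2.7520 bits

H = −Σ pᵢ log₂ pᵢ.
−0.183·log₂(0.183) = 0.4484
−0.172·log₂(0.172) = 0.4368
−0.121·log₂(0.121) = 0.3687
−0.097·log₂(0.097) = 0.3265
−0.205·log₂(0.205) = 0.4687
−0.102·log₂(0.102) = 0.3359
−0.120·log₂(0.120) = 0.3671
Sum ≈ 2.7520 → 2.7520 bits.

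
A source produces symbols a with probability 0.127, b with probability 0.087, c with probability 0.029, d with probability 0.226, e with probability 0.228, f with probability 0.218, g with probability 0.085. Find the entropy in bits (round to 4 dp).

2.5853 bits

H = −Σ pᵢ log₂ pᵢ.
−0.127·log₂(0.127) = 0.3781
−0.087·log₂(0.087) = 0.3065
−0.029·log₂(0.029) = 0.1481
−0.226·log₂(0.226) = 0.4849
−0.228·log₂(0.228) = 0.4863
−0.218·log₂(0.218) = 0.4791
−0.085·log₂(0.085) = 0.3023
Sum ≈ 2.5853 → 2.5853 bits.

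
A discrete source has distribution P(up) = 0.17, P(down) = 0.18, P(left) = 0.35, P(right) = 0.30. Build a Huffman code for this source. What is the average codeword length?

Repeatedly combine the two least-probable nodes; the expected code length is the sum of the merged weights.
merge 17/100 + 9/50 → 7/20
merge 3/10 + 7/20 → 13/20
merge 7/20 + 13/20 → 1
L = 7/20 + 13/20 + 1 = 2 bits/symbol.

2 bits/symbol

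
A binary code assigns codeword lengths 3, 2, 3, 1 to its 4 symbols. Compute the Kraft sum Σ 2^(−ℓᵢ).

1

With common denominator 2^3 = 8: Σ 2^(−ℓᵢ) = 1/8 + 2/8 + 1/8 + 4/8 = 8/8 = 1.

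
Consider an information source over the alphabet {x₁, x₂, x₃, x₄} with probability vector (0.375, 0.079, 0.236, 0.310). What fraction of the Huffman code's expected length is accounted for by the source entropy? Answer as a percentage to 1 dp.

94.6%

Entropy H = −Σ p log₂ p ≈ 1.8354 bits.
Huffman merges: 79/1000+59/250→63/200; 31/100+63/200→5/8; 3/8+5/8→1. L = 97/50 ≈ 1.9400.
Efficiency = H/L = 1.8354/1.9400 = 94.6%.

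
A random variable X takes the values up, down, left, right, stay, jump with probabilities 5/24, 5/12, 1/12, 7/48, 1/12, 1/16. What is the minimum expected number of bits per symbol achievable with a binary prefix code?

2.3125 bits/symbol

Repeatedly combine the two least-probable nodes; the expected code length is the sum of the merged weights.
merge 1/16 + 1/12 → 7/48
merge 1/12 + 7/48 → 11/48
merge 7/48 + 5/24 → 17/48
merge 11/48 + 17/48 → 7/12
merge 5/12 + 7/12 → 1
L = 7/48 + 11/48 + 17/48 + 7/12 + 1 = 37/16 = 2.3125 bits/symbol.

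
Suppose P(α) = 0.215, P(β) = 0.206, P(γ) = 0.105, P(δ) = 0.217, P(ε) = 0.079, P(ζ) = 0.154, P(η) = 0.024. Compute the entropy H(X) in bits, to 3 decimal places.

2.600 bits

H = −Σ pᵢ log₂ pᵢ.
−0.215·log₂(0.215) = 0.4768
−0.206·log₂(0.206) = 0.4695
−0.105·log₂(0.105) = 0.3414
−0.217·log₂(0.217) = 0.4783
−0.079·log₂(0.079) = 0.2893
−0.154·log₂(0.154) = 0.4156
−0.024·log₂(0.024) = 0.1291
Sum ≈ 2.6001 → 2.600 bits.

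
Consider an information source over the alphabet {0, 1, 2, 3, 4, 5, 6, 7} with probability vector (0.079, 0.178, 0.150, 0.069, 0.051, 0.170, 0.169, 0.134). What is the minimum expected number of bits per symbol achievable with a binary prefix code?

2.942 bits/symbol

Repeatedly combine the two least-probable nodes; the expected code length is the sum of the merged weights.
merge 51/1000 + 69/1000 → 3/25
merge 79/1000 + 3/25 → 199/1000
merge 67/500 + 3/20 → 71/250
merge 169/1000 + 17/100 → 339/1000
merge 89/500 + 199/1000 → 377/1000
merge 71/250 + 339/1000 → 623/1000
merge 377/1000 + 623/1000 → 1
L = 3/25 + 199/1000 + 71/250 + 339/1000 + 377/1000 + 623/1000 + 1 = 1471/500 = 2.942 bits/symbol.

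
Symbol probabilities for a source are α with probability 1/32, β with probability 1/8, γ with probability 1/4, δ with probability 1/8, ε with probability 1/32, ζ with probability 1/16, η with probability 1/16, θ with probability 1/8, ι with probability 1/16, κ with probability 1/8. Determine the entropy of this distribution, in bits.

3.0625 bits

Each probability is a power of 1/2, so log₂(1/p) is an integer.
H = Σ p·log₂(1/p) = 1/32·5 + 1/8·3 + 1/4·2 + 1/8·3 + 1/32·5 + 1/16·4 + 1/16·4 + 1/8·3 + 1/16·4 + 1/8·3 = 3.0625 bits.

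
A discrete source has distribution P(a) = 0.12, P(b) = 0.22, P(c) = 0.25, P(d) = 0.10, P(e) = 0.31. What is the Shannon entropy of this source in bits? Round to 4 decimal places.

H = −Σ pᵢ log₂ pᵢ.
−0.12·log₂(0.12) = 0.3671
−0.22·log₂(0.22) = 0.4806
−0.25·log₂(0.25) = 0.5000
−0.10·log₂(0.10) = 0.3322
−0.31·log₂(0.31) = 0.5238
Sum ≈ 2.2036 → 2.2036 bits.

2.2036 bits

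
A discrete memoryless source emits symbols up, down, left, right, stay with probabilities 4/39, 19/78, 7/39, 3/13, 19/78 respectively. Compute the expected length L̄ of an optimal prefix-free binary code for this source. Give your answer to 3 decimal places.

2.282 bits/symbol

Repeatedly combine the two least-probable nodes; the expected code length is the sum of the merged weights.
merge 4/39 + 7/39 → 11/39
merge 3/13 + 19/78 → 37/78
merge 19/78 + 11/39 → 41/78
merge 37/78 + 41/78 → 1
L = 11/39 + 37/78 + 41/78 + 1 = 89/39 ≈ 2.282 bits/symbol.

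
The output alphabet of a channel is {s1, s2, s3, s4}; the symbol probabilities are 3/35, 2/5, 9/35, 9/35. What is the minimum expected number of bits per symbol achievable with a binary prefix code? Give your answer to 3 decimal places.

Repeatedly combine the two least-probable nodes; the expected code length is the sum of the merged weights.
merge 3/35 + 9/35 → 12/35
merge 9/35 + 12/35 → 3/5
merge 2/5 + 3/5 → 1
L = 12/35 + 3/5 + 1 = 68/35 ≈ 1.943 bits/symbol.

1.943 bits/symbol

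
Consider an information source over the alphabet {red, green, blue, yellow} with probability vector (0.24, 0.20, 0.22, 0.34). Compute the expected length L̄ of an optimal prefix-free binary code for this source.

2 bits/symbol

Repeatedly combine the two least-probable nodes; the expected code length is the sum of the merged weights.
merge 1/5 + 11/50 → 21/50
merge 6/25 + 17/50 → 29/50
merge 21/50 + 29/50 → 1
L = 21/50 + 29/50 + 1 = 2 bits/symbol.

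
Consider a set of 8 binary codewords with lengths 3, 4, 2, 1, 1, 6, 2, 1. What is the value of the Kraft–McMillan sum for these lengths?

2.203125

With common denominator 2^6 = 64: Σ 2^(−ℓᵢ) = 8/64 + 4/64 + 16/64 + 32/64 + 32/64 + 1/64 + 16/64 + 32/64 = 141/64 = 2.203125.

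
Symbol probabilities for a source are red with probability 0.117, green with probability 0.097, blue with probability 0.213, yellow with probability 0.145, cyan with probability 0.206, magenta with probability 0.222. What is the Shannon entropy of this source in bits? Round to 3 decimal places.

2.519 bits

H = −Σ pᵢ log₂ pᵢ.
−0.117·log₂(0.117) = 0.3622
−0.097·log₂(0.097) = 0.3265
−0.213·log₂(0.213) = 0.4752
−0.145·log₂(0.145) = 0.4040
−0.206·log₂(0.206) = 0.4695
−0.222·log₂(0.222) = 0.4820
Sum ≈ 2.5194 → 2.519 bits.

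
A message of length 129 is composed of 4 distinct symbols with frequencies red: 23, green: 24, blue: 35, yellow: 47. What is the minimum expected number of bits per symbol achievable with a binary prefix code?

Probabilities are the counts divided by 129.
Repeatedly combine the two least-probable nodes; the expected code length is the sum of the merged weights.
merge 23/129 + 8/43 → 47/129
merge 35/129 + 47/129 → 82/129
merge 47/129 + 82/129 → 1
L = 47/129 + 82/129 + 1 = 2 bits/symbol.

2 bits/symbol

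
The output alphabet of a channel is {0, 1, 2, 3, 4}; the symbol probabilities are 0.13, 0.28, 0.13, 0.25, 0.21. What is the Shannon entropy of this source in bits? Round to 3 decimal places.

H = −Σ pᵢ log₂ pᵢ.
−0.13·log₂(0.13) = 0.3826
−0.28·log₂(0.28) = 0.5142
−0.13·log₂(0.13) = 0.3826
−0.25·log₂(0.25) = 0.5000
−0.21·log₂(0.21) = 0.4728
Sum ≈ 2.2523 → 2.252 bits.

2.252 bits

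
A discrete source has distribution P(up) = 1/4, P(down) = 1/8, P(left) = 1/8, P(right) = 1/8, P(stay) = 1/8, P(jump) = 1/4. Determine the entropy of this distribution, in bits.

Each probability is a power of 1/2, so log₂(1/p) is an integer.
H = Σ p·log₂(1/p) = 1/4·2 + 1/8·3 + 1/8·3 + 1/8·3 + 1/8·3 + 1/4·2 = 2.5 bits.

2.5 bits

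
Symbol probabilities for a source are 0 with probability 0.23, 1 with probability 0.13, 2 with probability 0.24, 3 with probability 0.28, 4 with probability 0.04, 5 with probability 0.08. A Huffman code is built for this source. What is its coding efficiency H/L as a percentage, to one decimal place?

Entropy H = −Σ p log₂ p ≈ 2.3559 bits.
Huffman merges: 1/25+2/25→3/25; 3/25+13/100→1/4; 23/100+6/25→47/100; 1/4+7/25→53/100; 47/100+53/100→1. L = 237/100 ≈ 2.3700.
Efficiency = H/L = 2.3559/2.3700 = 99.4%.

99.4%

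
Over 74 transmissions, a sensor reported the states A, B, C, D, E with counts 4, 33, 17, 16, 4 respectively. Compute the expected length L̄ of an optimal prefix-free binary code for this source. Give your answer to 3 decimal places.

Probabilities are the counts divided by 74.
Repeatedly combine the two least-probable nodes; the expected code length is the sum of the merged weights.
merge 2/37 + 2/37 → 4/37
merge 4/37 + 8/37 → 12/37
merge 17/74 + 12/37 → 41/74
merge 33/74 + 41/74 → 1
L = 4/37 + 12/37 + 41/74 + 1 = 147/74 ≈ 1.986 bits/symbol.

1.986 bits/symbol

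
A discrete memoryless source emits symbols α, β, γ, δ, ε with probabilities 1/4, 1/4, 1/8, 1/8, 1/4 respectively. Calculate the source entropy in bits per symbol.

2.25 bits

Each probability is a power of 1/2, so log₂(1/p) is an integer.
H = Σ p·log₂(1/p) = 1/4·2 + 1/4·2 + 1/8·3 + 1/8·3 + 1/4·2 = 2.25 bits.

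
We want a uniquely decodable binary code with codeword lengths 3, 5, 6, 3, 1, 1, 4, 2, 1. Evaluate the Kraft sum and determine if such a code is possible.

2.109375; no

With common denominator 2^6 = 64: Σ 2^(−ℓᵢ) = 8/64 + 2/64 + 1/64 + 8/64 + 32/64 + 32/64 + 4/64 + 16/64 + 32/64 = 135/64 = 2.109375.
Kraft's inequality requires Σ ≤ 1; here Σ = 2.109375 > 1, so no such prefix code exists.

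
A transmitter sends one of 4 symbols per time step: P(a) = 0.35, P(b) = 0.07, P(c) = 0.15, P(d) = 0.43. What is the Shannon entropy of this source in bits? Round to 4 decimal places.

1.7328 bits

H = −Σ pᵢ log₂ pᵢ.
−0.35·log₂(0.35) = 0.5301
−0.07·log₂(0.07) = 0.2686
−0.15·log₂(0.15) = 0.4105
−0.43·log₂(0.43) = 0.5236
Sum ≈ 1.7328 → 1.7328 bits.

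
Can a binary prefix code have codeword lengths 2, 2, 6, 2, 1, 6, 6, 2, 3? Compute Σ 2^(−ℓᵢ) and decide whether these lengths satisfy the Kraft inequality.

1.671875; no

With common denominator 2^6 = 64: Σ 2^(−ℓᵢ) = 16/64 + 16/64 + 1/64 + 16/64 + 32/64 + 1/64 + 1/64 + 16/64 + 8/64 = 107/64 = 1.671875.
Kraft's inequality requires Σ ≤ 1; here Σ = 1.671875 > 1, so no such prefix code exists.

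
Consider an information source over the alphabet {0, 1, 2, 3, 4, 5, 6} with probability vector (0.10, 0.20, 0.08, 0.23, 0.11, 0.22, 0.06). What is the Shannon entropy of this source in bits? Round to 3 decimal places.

2.650 bits

H = −Σ pᵢ log₂ pᵢ.
−0.10·log₂(0.10) = 0.3322
−0.20·log₂(0.20) = 0.4644
−0.08·log₂(0.08) = 0.2915
−0.23·log₂(0.23) = 0.4877
−0.11·log₂(0.11) = 0.3503
−0.22·log₂(0.22) = 0.4806
−0.06·log₂(0.06) = 0.2435
Sum ≈ 2.6501 → 2.650 bits.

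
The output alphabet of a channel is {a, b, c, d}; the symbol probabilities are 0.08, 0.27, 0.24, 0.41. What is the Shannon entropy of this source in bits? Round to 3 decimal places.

1.823 bits

H = −Σ pᵢ log₂ pᵢ.
−0.08·log₂(0.08) = 0.2915
−0.27·log₂(0.27) = 0.5100
−0.24·log₂(0.24) = 0.4941
−0.41·log₂(0.41) = 0.5274
Sum ≈ 1.8230 → 1.823 bits.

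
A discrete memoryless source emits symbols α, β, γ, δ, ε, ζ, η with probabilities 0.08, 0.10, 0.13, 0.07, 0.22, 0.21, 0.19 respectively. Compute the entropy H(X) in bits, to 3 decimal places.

2.684 bits

H = −Σ pᵢ log₂ pᵢ.
−0.08·log₂(0.08) = 0.2915
−0.10·log₂(0.10) = 0.3322
−0.13·log₂(0.13) = 0.3826
−0.07·log₂(0.07) = 0.2686
−0.22·log₂(0.22) = 0.4806
−0.21·log₂(0.21) = 0.4728
−0.19·log₂(0.19) = 0.4552
Sum ≈ 2.6835 → 2.684 bits.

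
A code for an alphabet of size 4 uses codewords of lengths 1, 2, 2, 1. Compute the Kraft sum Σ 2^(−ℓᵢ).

1.5

With common denominator 2^2 = 4: Σ 2^(−ℓᵢ) = 2/4 + 1/4 + 1/4 + 2/4 = 6/4 = 1.5.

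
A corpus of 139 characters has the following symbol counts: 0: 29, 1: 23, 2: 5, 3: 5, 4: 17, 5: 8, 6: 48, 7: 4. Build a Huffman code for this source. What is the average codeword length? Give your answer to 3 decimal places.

2.597 bits/symbol

Probabilities are the counts divided by 139.
Repeatedly combine the two least-probable nodes; the expected code length is the sum of the merged weights.
merge 4/139 + 5/139 → 9/139
merge 5/139 + 8/139 → 13/139
merge 9/139 + 13/139 → 22/139
merge 17/139 + 22/139 → 39/139
merge 23/139 + 29/139 → 52/139
merge 39/139 + 48/139 → 87/139
merge 52/139 + 87/139 → 1
L = 9/139 + 13/139 + 22/139 + 39/139 + 52/139 + 87/139 + 1 = 361/139 ≈ 2.597 bits/symbol.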